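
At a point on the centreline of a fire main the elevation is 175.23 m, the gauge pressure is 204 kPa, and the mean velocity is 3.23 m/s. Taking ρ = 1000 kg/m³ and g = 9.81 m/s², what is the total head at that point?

Pressure head ψ = P/(ρg) = 204×1000 / (1000 × 9.81) = 20.80 m.
Velocity head = v²/(2g) = 3.23² / (2 × 9.81) = 0.532 m.
h = z + ψ + v²/(2g) = 175.23 + 20.80 + 0.532 = 196.56 m.

h ≈ 196.56 m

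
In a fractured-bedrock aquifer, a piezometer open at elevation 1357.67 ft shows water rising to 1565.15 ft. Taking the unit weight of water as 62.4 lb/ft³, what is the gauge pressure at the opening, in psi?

P ≈ 89.9 psi

Pressure head ψ = h − z = 1565.15 − 1357.67 = 207.48 ft.
P = γ·ψ / 144 = 62.4 × 207.48 / 144 = 89.9 psi.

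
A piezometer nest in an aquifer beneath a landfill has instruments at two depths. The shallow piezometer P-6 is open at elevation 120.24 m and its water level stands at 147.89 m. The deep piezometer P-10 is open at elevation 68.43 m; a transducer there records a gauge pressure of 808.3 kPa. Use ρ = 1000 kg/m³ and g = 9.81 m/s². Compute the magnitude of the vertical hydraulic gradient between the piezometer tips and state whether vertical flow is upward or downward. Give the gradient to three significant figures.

Total head at P-6: h = 147.89 m (water level in the standpipe).
Pressure head at P-10: ψ = P/(ρg) = 808.3×1000 / (1000 × 9.81) = 82.40 m.
Total head at P-10: h = z + ψ = 68.43 + 82.40 = 150.83 m.
Δh = h(P-6) − h(P-10) = 147.89 − 150.83 = -2.94 m.
Vertical separation Δz = 120.24 − 68.43 = 51.81 m.
|i_v| = |Δh| / Δz = 2.94 / 51.81 = 0.0567.
Head is higher in the deep piezometer, so vertical flow is upward (discharge condition).

|i_v| ≈ 0.0567; vertical flow is upward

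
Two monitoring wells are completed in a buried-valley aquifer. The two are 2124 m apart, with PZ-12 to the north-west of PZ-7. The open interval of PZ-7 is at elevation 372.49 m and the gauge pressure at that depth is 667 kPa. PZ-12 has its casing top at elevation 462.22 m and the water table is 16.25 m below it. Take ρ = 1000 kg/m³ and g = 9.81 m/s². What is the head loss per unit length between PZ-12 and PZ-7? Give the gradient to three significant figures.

i ≈ 0.00258 m/m

Pressure head at PZ-7: ψ = P/(ρg) = 667×1000 / (1000 × 9.81) = 67.99 m.
Total head at PZ-7: h = z + ψ = 372.49 + 67.99 = 440.48 m.
Total head at PZ-12: h = 462.22 − 16.25 = 445.97 m.
Head difference: h(PZ-7) − h(PZ-12) = 440.48 − 445.97 = -5.49 m.
Hydraulic gradient: i = |Δh| / L = 5.49 / 2124 = 0.00258.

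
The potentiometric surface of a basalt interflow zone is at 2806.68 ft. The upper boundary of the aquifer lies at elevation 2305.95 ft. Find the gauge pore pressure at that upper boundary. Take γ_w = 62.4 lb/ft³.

P ≈ 217 psi

Pressure head at the aquifer top: ψ = h − z = 2806.68 − 2305.95 = 500.73 ft.
P = γψ/144 = 62.4 × 500.73 / 144 = 217 psi.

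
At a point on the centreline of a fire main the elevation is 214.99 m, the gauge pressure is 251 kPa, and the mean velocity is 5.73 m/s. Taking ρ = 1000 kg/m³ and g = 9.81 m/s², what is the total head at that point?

h ≈ 242.25 m

Pressure head ψ = P/(ρg) = 251×1000 / (1000 × 9.81) = 25.59 m.
Velocity head = v²/(2g) = 5.73² / (2 × 9.81) = 1.673 m.
h = z + ψ + v²/(2g) = 214.99 + 25.59 + 1.673 = 242.25 m.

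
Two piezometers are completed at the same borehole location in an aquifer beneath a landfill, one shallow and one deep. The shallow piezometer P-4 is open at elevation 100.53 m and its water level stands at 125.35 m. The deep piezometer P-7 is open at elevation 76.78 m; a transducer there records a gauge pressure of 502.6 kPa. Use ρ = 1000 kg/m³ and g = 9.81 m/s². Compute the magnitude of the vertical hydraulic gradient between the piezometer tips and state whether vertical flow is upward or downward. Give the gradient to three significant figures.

Total head at P-4: h = 125.35 m (water level in the standpipe).
Pressure head at P-7: ψ = P/(ρg) = 502.6×1000 / (1000 × 9.81) = 51.23 m.
Total head at P-7: h = z + ψ = 76.78 + 51.23 = 128.01 m.
Δh = h(P-4) − h(P-7) = 125.35 − 128.01 = -2.66 m.
Vertical separation Δz = 100.53 − 76.78 = 23.75 m.
|i_v| = |Δh| / Δz = 2.66 / 23.75 = 0.112.
Head is higher in the deep piezometer, so vertical flow is upward (discharge condition).

|i_v| ≈ 0.112; vertical flow is upward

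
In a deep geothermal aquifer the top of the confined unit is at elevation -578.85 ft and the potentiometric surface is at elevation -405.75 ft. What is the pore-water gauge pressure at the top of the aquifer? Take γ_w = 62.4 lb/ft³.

Pressure head at the aquifer top: ψ = h − z = -405.75 − (-578.85) = 173.10 ft.
P = γψ/144 = 62.4 × 173.10 / 144 = 75.0 psi.

P ≈ 75.0 psi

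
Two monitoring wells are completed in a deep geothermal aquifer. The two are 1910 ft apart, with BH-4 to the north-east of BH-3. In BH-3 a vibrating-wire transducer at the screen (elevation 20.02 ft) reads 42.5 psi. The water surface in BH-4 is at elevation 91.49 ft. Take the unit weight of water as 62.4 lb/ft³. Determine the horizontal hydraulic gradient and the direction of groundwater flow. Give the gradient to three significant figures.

Pressure head at BH-3: ψ = 144·P/γ = 144 × 42.5 / 62.4 = 98.08 ft.
Total head at BH-3: h = z + ψ = 20.02 + 98.08 = 118.10 ft.
Total head at BH-4: h = 91.49 ft (water level in the piezometer is the total head).
Head difference: h(BH-3) − h(BH-4) = 118.10 − 91.49 = 26.61 ft.
Hydraulic gradient: i = |Δh| / L = 26.61 / 1910 = 0.0139.
Flow is from higher to lower head: from BH-3 toward BH-4, i.e. toward the north-east.

i ≈ 0.0139; groundwater flows toward the north-east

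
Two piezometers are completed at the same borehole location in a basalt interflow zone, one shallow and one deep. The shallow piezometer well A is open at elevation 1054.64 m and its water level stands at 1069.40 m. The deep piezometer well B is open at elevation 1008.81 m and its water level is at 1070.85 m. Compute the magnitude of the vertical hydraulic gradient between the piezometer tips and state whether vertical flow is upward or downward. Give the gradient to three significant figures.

|i_v| ≈ 0.0316; vertical flow is upward

Total head at well A: h = 1069.40 m (water level in the standpipe).
Total head at well B: h = 1070.85 m.
Δh = h(well A) − h(well B) = 1069.40 − 1070.85 = -1.45 m.
Vertical separation Δz = 1054.64 − 1008.81 = 45.83 m.
|i_v| = |Δh| / Δz = 1.45 / 45.83 = 0.0316.
Head is higher in the deep piezometer, so vertical flow is upward (discharge condition).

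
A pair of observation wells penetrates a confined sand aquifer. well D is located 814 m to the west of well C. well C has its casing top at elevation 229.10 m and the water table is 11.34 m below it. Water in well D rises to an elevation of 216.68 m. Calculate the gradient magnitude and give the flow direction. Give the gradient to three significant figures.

i ≈ 0.00133; groundwater flows toward the west

Total head at well C: h = 229.10 − 11.34 = 217.76 m.
Total head at well D: h = 216.68 m (water level in the piezometer is the total head).
Head difference: h(well C) − h(well D) = 217.76 − 216.68 = 1.08 m.
Hydraulic gradient: i = |Δh| / L = 1.08 / 814 = 0.00133.
Flow is from higher to lower head: from well C toward well D, i.e. toward the west.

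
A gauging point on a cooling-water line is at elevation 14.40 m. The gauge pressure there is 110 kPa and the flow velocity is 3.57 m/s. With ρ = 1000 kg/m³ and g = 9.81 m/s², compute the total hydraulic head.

h ≈ 26.26 m

Pressure head ψ = P/(ρg) = 110×1000 / (1000 × 9.81) = 11.21 m.
Velocity head = v²/(2g) = 3.57² / (2 × 9.81) = 0.650 m.
h = z + ψ + v²/(2g) = 14.40 + 11.21 + 0.650 = 26.26 m.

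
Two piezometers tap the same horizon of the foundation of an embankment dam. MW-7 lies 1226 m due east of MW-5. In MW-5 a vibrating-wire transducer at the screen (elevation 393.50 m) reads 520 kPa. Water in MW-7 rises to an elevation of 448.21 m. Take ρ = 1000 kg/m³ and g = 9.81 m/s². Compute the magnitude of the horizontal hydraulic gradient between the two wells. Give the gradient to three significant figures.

i ≈ 0.00139

Pressure head at MW-5: ψ = P/(ρg) = 520×1000 / (1000 × 9.81) = 53.01 m.
Total head at MW-5: h = z + ψ = 393.50 + 53.01 = 446.51 m.
Total head at MW-7: h = 448.21 m (water level in the piezometer is the total head).
Head difference: h(MW-5) − h(MW-7) = 446.51 − 448.21 = -1.70 m.
Hydraulic gradient: i = |Δh| / L = 1.70 / 1226 = 0.00139.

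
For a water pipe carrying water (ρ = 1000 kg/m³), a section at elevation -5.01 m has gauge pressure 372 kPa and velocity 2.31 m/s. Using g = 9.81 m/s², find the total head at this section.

Pressure head ψ = P/(ρg) = 372×1000 / (1000 × 9.81) = 37.92 m.
Velocity head = v²/(2g) = 2.31² / (2 × 9.81) = 0.272 m.
h = z + ψ + v²/(2g) = -5.01 + 37.92 + 0.272 = 33.18 m.

h ≈ 33.18 m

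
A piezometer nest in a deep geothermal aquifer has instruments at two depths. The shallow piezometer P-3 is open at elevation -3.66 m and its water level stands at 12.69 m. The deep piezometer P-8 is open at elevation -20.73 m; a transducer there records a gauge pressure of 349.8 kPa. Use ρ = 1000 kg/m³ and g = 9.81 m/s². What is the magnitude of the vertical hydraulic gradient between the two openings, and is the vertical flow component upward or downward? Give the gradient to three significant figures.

|i_v| ≈ 0.131; vertical flow is upward

Total head at P-3: h = 12.69 m (water level in the standpipe).
Pressure head at P-8: ψ = P/(ρg) = 349.8×1000 / (1000 × 9.81) = 35.66 m.
Total head at P-8: h = z + ψ = -20.73 + 35.66 = 14.93 m.
Δh = h(P-3) − h(P-8) = 12.69 − 14.93 = -2.24 m.
Vertical separation Δz = -3.66 − (-20.73) = 17.07 m.
|i_v| = |Δh| / Δz = 2.24 / 17.07 = 0.131.
Head is higher in the deep piezometer, so vertical flow is upward (discharge condition).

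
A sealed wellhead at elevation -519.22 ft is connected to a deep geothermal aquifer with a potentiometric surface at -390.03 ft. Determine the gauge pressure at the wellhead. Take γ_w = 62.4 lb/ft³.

P ≈ 56.0 psi

Head above the cap: Δh = -390.03 − (-519.22) = 129.19 ft.
P = γΔh/144 = 62.4 × 129.19 / 144 = 56.0 psi.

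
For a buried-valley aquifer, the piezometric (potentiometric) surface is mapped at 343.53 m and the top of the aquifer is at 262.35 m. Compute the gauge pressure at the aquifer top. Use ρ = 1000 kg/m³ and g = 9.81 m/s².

P ≈ 796 kPa

Pressure head at the aquifer top: ψ = h − z = 343.53 − 262.35 = 81.18 m.
P = ρgψ = 1000 × 9.81 × 81.18 = 796376 Pa ≈ 796 kPa.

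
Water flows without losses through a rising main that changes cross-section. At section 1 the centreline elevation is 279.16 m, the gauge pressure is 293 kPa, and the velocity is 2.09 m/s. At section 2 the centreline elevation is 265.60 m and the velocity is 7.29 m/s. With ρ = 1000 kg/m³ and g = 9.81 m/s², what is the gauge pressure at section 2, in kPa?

Pressure head at 1: ψ₁ = P₁/(ρg) = 293×1000 / (1000 × 9.81) = 29.87 m.
Velocity heads: v₁²/2g = 2.09²/19.62 = 0.223 m; v₂²/2g = 7.29²/19.62 = 2.709 m.
Total head H = z₁ + ψ₁ + v₁²/2g = 279.16 + 29.87 + 0.223 = 309.25 m.
ψ₂ = H − z₂ − v₂²/2g = 309.25 − 265.60 − 2.709 = 40.94 m.
P₂ = ρgψ₂ = 1000 × 9.81 × 40.94 ≈ 402 kPa.

P₂ ≈ 402 kPa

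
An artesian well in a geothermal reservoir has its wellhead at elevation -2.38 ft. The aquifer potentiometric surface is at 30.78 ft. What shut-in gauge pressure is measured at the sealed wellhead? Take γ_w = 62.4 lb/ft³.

P ≈ 14.4 psi

Head above the cap: Δh = 30.78 − (-2.38) = 33.16 ft.
P = γΔh/144 = 62.4 × 33.16 / 144 = 14.4 psi.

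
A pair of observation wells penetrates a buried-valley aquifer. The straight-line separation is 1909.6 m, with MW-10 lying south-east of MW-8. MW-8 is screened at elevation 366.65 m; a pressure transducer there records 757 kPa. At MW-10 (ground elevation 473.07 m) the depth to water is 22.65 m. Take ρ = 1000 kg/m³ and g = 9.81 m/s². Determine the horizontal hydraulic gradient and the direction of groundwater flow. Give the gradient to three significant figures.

Pressure head at MW-8: ψ = P/(ρg) = 757×1000 / (1000 × 9.81) = 77.17 m.
Total head at MW-8: h = z + ψ = 366.65 + 77.17 = 443.82 m.
Total head at MW-10: h = 473.07 − 22.65 = 450.42 m.
Head difference: h(MW-8) − h(MW-10) = 443.82 − 450.42 = -6.60 m.
Hydraulic gradient: i = |Δh| / L = 6.60 / 1909.6 = 0.00346.
Flow is from higher to lower head: from MW-10 toward MW-8, i.e. toward the north-west.

i ≈ 0.00346; groundwater flows toward the north-west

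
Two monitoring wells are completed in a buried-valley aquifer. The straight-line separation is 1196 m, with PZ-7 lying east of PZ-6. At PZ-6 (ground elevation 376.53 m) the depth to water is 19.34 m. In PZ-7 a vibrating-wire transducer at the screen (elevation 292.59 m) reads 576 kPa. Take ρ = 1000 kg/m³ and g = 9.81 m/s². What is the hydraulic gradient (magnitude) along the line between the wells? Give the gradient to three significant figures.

Total head at PZ-6: h = 376.53 − 19.34 = 357.19 m.
Pressure head at PZ-7: ψ = P/(ρg) = 576×1000 / (1000 × 9.81) = 58.72 m.
Total head at PZ-7: h = z + ψ = 292.59 + 58.72 = 351.31 m.
Head difference: h(PZ-6) − h(PZ-7) = 357.19 − 351.31 = 5.88 m.
Hydraulic gradient: i = |Δh| / L = 5.88 / 1196 = 0.00492.

i ≈ 0.00492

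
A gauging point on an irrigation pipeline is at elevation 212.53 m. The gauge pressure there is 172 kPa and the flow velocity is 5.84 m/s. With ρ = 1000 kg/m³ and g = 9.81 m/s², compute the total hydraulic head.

Pressure head ψ = P/(ρg) = 172×1000 / (1000 × 9.81) = 17.53 m.
Velocity head = v²/(2g) = 5.84² / (2 × 9.81) = 1.738 m.
h = z + ψ + v²/(2g) = 212.53 + 17.53 + 1.738 = 231.80 m.

h ≈ 231.80 m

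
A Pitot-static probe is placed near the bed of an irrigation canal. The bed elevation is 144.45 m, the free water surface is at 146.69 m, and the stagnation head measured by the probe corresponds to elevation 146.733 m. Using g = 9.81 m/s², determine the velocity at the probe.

Near the bed, under hydrostatic conditions, the piezometric head (z + ψ) equals the free-surface elevation, 146.69 m.
Velocity head = total − piezometric = 146.733 − 146.69 = 0.043 m.
v = √(2g·h_v) = √(2 × 9.81 × 0.043) = 0.919 m/s.

v ≈ 0.919 m/s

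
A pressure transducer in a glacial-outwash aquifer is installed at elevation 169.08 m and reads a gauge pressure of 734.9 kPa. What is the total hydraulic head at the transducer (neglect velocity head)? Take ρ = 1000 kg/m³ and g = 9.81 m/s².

h ≈ 243.99 m

ψ = P/(ρg) = 734.9×1000 / (1000 × 9.81) = 74.91 m.
h = z + ψ = 169.08 + 74.91 = 243.99 m.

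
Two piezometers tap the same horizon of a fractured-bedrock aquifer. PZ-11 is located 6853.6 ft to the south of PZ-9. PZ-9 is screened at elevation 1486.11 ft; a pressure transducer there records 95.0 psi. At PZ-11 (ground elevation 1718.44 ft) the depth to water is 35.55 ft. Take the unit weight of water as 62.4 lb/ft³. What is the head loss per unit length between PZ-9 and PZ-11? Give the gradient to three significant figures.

Pressure head at PZ-9: ψ = 144·P/γ = 144 × 95.0 / 62.4 = 219.23 ft.
Total head at PZ-9: h = z + ψ = 1486.11 + 219.23 = 1705.34 ft.
Total head at PZ-11: h = 1718.44 − 35.55 = 1682.89 ft.
Head difference: h(PZ-9) − h(PZ-11) = 1705.34 − 1682.89 = 22.45 ft.
Hydraulic gradient: i = |Δh| / L = 22.45 / 6853.6 = 0.00328.

i ≈ 0.00328 ft/ft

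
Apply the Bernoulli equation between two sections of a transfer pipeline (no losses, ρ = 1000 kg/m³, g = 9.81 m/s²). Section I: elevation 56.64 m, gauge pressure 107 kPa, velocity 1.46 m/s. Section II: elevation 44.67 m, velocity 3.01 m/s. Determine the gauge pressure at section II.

P₂ ≈ 221 kPa

Pressure head at I: ψ₁ = P₁/(ρg) = 107×1000 / (1000 × 9.81) = 10.91 m.
Velocity heads: v₁²/2g = 1.46²/19.62 = 0.109 m; v₂²/2g = 3.01²/19.62 = 0.462 m.
Total head H = z₁ + ψ₁ + v₁²/2g = 56.64 + 10.91 + 0.109 = 67.66 m.
ψ₂ = H − z₂ − v₂²/2g = 67.66 − 44.67 − 0.462 = 22.53 m.
P₂ = ρgψ₂ = 1000 × 9.81 × 22.53 ≈ 221 kPa.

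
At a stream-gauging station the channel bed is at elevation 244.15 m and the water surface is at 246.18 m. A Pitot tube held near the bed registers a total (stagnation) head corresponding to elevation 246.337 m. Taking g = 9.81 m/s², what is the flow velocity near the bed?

v ≈ 1.76 m/s

Near the bed, under hydrostatic conditions, the piezometric head (z + ψ) equals the free-surface elevation, 246.18 m.
Velocity head = total − piezometric = 246.337 − 246.18 = 0.157 m.
v = √(2g·h_v) = √(2 × 9.81 × 0.157) = 1.76 m/s.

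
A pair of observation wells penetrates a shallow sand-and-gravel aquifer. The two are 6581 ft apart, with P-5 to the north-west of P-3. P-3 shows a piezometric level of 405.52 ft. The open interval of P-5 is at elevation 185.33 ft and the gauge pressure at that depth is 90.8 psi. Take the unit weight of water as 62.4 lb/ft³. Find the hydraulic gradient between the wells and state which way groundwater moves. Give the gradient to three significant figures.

Total head at P-3: h = 405.52 ft (water level in the piezometer is the total head).
Pressure head at P-5: ψ = 144·P/γ = 144 × 90.8 / 62.4 = 209.54 ft.
Total head at P-5: h = z + ψ = 185.33 + 209.54 = 394.87 ft.
Head difference: h(P-3) − h(P-5) = 405.52 − 394.87 = 10.65 ft.
Hydraulic gradient: i = |Δh| / L = 10.65 / 6581 = 0.00162.
Flow is from higher to lower head: from P-3 toward P-5, i.e. toward the north-west.

i ≈ 0.00162; groundwater flows toward the north-west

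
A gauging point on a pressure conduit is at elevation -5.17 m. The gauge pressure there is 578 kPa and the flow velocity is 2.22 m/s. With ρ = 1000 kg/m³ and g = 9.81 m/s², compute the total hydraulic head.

h ≈ 54.00 m

Pressure head ψ = P/(ρg) = 578×1000 / (1000 × 9.81) = 58.92 m.
Velocity head = v²/(2g) = 2.22² / (2 × 9.81) = 0.251 m.
h = z + ψ + v²/(2g) = -5.17 + 58.92 + 0.251 = 54.00 m.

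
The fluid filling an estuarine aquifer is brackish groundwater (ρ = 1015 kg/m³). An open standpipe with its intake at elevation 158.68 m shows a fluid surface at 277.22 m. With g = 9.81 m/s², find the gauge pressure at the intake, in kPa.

P ≈ 1180 kPa

Pressure head ψ = h − z = 277.22 − 158.68 = 118.54 m.
P = ρgψ = 1015 × 9.81 × 118.54 = 1180321 Pa ≈ 1180 kPa.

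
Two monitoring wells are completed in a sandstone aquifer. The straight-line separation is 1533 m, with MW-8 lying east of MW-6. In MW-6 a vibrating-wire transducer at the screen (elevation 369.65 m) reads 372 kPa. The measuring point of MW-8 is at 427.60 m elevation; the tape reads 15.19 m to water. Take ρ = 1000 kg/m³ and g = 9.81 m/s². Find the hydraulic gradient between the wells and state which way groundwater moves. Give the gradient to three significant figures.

Pressure head at MW-6: ψ = P/(ρg) = 372×1000 / (1000 × 9.81) = 37.92 m.
Total head at MW-6: h = z + ψ = 369.65 + 37.92 = 407.57 m.
Total head at MW-8: h = 427.60 − 15.19 = 412.41 m.
Head difference: h(MW-6) − h(MW-8) = 407.57 − 412.41 = -4.84 m.
Hydraulic gradient: i = |Δh| / L = 4.84 / 1533 = 0.00316.
Flow is from higher to lower head: from MW-8 toward MW-6, i.e. toward the west.

i ≈ 0.00316; groundwater flows toward the west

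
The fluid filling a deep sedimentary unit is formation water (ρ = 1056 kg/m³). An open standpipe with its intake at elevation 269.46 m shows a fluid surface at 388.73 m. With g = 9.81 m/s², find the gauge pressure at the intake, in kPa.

Pressure head ψ = h − z = 388.73 − 269.46 = 119.27 m.
P = ρgψ = 1056 × 9.81 × 119.27 = 1235561 Pa ≈ 1240 kPa.

P ≈ 1240 kPa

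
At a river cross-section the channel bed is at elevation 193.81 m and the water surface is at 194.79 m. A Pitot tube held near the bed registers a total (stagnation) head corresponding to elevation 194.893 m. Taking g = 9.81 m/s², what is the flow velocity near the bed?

v ≈ 1.42 m/s

Near the bed, under hydrostatic conditions, the piezometric head (z + ψ) equals the free-surface elevation, 194.79 m.
Velocity head = total − piezometric = 194.893 − 194.79 = 0.103 m.
v = √(2g·h_v) = √(2 × 9.81 × 0.103) = 1.42 m/s.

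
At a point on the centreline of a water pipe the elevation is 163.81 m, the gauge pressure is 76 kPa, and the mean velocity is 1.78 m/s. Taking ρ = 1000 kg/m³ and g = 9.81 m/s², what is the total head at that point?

h ≈ 171.72 m

Pressure head ψ = P/(ρg) = 76×1000 / (1000 × 9.81) = 7.75 m.
Velocity head = v²/(2g) = 1.78² / (2 × 9.81) = 0.161 m.
h = z + ψ + v²/(2g) = 163.81 + 7.75 + 0.161 = 171.72 m.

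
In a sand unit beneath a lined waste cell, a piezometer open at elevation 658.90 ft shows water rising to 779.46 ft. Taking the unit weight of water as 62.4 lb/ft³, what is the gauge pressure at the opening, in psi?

P ≈ 52.2 psi

Pressure head ψ = h − z = 779.46 − 658.90 = 120.56 ft.
P = γ·ψ / 144 = 62.4 × 120.56 / 144 = 52.2 psi.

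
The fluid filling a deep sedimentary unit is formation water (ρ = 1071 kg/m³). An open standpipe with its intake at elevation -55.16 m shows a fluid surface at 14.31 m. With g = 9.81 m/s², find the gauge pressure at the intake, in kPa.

Pressure head ψ = h − z = 14.31 − (-55.16) = 69.47 m.
P = ρgψ = 1071 × 9.81 × 69.47 = 729887 Pa ≈ 730 kPa.

P ≈ 730 kPa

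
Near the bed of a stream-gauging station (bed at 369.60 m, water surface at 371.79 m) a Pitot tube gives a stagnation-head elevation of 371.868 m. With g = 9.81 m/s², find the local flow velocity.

Near the bed, under hydrostatic conditions, the piezometric head (z + ψ) equals the free-surface elevation, 371.79 m.
Velocity head = total − piezometric = 371.868 − 371.79 = 0.078 m.
v = √(2g·h_v) = √(2 × 9.81 × 0.078) = 1.24 m/s.

v ≈ 1.24 m/s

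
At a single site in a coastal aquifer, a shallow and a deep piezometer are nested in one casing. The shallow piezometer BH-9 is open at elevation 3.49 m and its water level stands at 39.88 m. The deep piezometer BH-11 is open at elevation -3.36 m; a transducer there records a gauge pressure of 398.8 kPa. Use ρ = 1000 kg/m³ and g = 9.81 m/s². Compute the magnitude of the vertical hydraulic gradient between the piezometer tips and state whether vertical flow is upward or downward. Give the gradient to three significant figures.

|i_v| ≈ 0.378; vertical flow is downward

Total head at BH-9: h = 39.88 m (water level in the standpipe).
Pressure head at BH-11: ψ = P/(ρg) = 398.8×1000 / (1000 × 9.81) = 40.65 m.
Total head at BH-11: h = z + ψ = -3.36 + 40.65 = 37.29 m.
Δh = h(BH-9) − h(BH-11) = 39.88 − 37.29 = 2.59 m.
Vertical separation Δz = 3.49 − (-3.36) = 6.85 m.
|i_v| = |Δh| / Δz = 2.59 / 6.85 = 0.378.
Head is higher in the shallow piezometer, so vertical flow is downward (recharge condition).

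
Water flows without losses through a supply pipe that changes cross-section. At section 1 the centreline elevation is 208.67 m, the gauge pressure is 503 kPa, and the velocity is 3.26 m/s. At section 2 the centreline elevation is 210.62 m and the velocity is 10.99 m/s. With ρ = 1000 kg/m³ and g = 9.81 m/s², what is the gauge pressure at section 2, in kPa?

Pressure head at 1: ψ₁ = P₁/(ρg) = 503×1000 / (1000 × 9.81) = 51.27 m.
Velocity heads: v₁²/2g = 3.26²/19.62 = 0.542 m; v₂²/2g = 10.99²/19.62 = 6.156 m.
Total head H = z₁ + ψ₁ + v₁²/2g = 208.67 + 51.27 + 0.542 = 260.48 m.
ψ₂ = H − z₂ − v₂²/2g = 260.48 − 210.62 − 6.156 = 43.70 m.
P₂ = ρgψ₂ = 1000 × 9.81 × 43.70 ≈ 429 kPa.

P₂ ≈ 429 kPa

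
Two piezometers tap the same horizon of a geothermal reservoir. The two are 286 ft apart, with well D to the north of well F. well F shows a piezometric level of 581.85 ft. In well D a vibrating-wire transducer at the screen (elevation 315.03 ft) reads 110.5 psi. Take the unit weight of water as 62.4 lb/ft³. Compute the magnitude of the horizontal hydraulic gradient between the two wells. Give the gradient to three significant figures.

i ≈ 0.0413

Total head at well F: h = 581.85 ft (water level in the piezometer is the total head).
Pressure head at well D: ψ = 144·P/γ = 144 × 110.5 / 62.4 = 255.00 ft.
Total head at well D: h = z + ψ = 315.03 + 255.00 = 570.03 ft.
Head difference: h(well F) − h(well D) = 581.85 − 570.03 = 11.82 ft.
Hydraulic gradient: i = |Δh| / L = 11.82 / 286 = 0.0413.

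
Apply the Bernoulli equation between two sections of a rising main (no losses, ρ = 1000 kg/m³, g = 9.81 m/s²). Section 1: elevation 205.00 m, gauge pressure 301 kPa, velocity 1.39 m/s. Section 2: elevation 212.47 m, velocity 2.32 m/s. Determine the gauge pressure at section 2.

Pressure head at 1: ψ₁ = P₁/(ρg) = 301×1000 / (1000 × 9.81) = 30.68 m.
Velocity heads: v₁²/2g = 1.39²/19.62 = 0.098 m; v₂²/2g = 2.32²/19.62 = 0.274 m.
Total head H = z₁ + ψ₁ + v₁²/2g = 205.00 + 30.68 + 0.098 = 235.78 m.
ψ₂ = H − z₂ − v₂²/2g = 235.78 − 212.47 − 0.274 = 23.04 m.
P₂ = ρgψ₂ = 1000 × 9.81 × 23.04 ≈ 226 kPa.

P₂ ≈ 226 kPa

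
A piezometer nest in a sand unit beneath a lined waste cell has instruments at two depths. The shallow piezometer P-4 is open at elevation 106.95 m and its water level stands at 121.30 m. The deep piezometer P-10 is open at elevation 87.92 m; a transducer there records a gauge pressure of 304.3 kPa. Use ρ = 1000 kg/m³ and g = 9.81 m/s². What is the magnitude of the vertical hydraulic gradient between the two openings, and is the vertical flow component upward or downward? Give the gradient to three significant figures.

|i_v| ≈ 0.124; vertical flow is downward

Total head at P-4: h = 121.30 m (water level in the standpipe).
Pressure head at P-10: ψ = P/(ρg) = 304.3×1000 / (1000 × 9.81) = 31.02 m.
Total head at P-10: h = z + ψ = 87.92 + 31.02 = 118.94 m.
Δh = h(P-4) − h(P-10) = 121.30 − 118.94 = 2.36 m.
Vertical separation Δz = 106.95 − 87.92 = 19.03 m.
|i_v| = |Δh| / Δz = 2.36 / 19.03 = 0.124.
Head is higher in the shallow piezometer, so vertical flow is downward (recharge condition).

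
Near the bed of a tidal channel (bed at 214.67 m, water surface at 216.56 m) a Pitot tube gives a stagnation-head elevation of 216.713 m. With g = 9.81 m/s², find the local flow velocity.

v ≈ 1.73 m/s

Near the bed, under hydrostatic conditions, the piezometric head (z + ψ) equals the free-surface elevation, 216.56 m.
Velocity head = total − piezometric = 216.713 − 216.56 = 0.153 m.
v = √(2g·h_v) = √(2 × 9.81 × 0.153) = 1.73 m/s.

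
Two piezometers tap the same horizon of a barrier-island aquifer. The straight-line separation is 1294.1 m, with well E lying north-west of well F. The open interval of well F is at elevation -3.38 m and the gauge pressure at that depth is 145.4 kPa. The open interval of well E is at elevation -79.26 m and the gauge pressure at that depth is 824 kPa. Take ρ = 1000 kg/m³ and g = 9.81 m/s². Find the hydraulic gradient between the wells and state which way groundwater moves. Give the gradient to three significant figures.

i ≈ 0.00518; groundwater flows toward the north-west

Pressure head at well F: ψ = P/(ρg) = 145.4×1000 / (1000 × 9.81) = 14.82 m.
Total head at well F: h = z + ψ = -3.38 + 14.82 = 11.44 m.
Pressure head at well E: ψ = P/(ρg) = 824×1000 / (1000 × 9.81) = 84.00 m.
Total head at well E: h = z + ψ = -79.26 + 84.00 = 4.74 m.
Head difference: h(well F) − h(well E) = 11.44 − 4.74 = 6.70 m.
Hydraulic gradient: i = |Δh| / L = 6.70 / 1294.1 = 0.00518.
Flow is from higher to lower head: from well F toward well E, i.e. toward the north-west.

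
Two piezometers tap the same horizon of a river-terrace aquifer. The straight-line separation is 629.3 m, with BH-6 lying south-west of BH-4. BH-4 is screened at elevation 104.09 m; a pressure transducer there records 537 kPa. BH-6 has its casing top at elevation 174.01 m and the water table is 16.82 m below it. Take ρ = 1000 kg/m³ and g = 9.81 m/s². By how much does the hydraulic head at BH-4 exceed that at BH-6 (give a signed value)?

Pressure head at BH-4: ψ = P/(ρg) = 537×1000 / (1000 × 9.81) = 54.74 m.
Total head at BH-4: h = z + ψ = 104.09 + 54.74 = 158.83 m.
Total head at BH-6: h = 174.01 − 16.82 = 157.19 m.
Head difference: h(BH-4) − h(BH-6) = 158.83 − 157.19 = 1.64 m.

Δh ≈ 1.64 m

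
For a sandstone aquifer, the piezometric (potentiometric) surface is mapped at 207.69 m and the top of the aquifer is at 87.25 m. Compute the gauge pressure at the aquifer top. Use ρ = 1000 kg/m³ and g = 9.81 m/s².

Pressure head at the aquifer top: ψ = h − z = 207.69 − 87.25 = 120.44 m.
P = ρgψ = 1000 × 9.81 × 120.44 = 1181516 Pa ≈ 1180 kPa.

P ≈ 1180 kPa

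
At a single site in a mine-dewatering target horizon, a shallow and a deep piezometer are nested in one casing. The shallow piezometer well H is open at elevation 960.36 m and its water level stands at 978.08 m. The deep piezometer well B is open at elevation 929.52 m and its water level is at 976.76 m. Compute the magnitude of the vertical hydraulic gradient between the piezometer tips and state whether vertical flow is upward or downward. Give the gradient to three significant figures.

Total head at well H: h = 978.08 m (water level in the standpipe).
Total head at well B: h = 976.76 m.
Δh = h(well H) − h(well B) = 978.08 − 976.76 = 1.32 m.
Vertical separation Δz = 960.36 − 929.52 = 30.84 m.
|i_v| = |Δh| / Δz = 1.32 / 30.84 = 0.0428.
Head is higher in the shallow piezometer, so vertical flow is downward (recharge condition).

|i_v| ≈ 0.0428; vertical flow is downward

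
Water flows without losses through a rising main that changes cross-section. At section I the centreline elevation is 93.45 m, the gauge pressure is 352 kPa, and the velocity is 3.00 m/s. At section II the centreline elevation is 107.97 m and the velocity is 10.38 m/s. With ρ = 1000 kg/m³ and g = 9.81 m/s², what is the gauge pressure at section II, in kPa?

Pressure head at I: ψ₁ = P₁/(ρg) = 352×1000 / (1000 × 9.81) = 35.88 m.
Velocity heads: v₁²/2g = 3.00²/19.62 = 0.459 m; v₂²/2g = 10.38²/19.62 = 5.492 m.
Total head H = z₁ + ψ₁ + v₁²/2g = 93.45 + 35.88 + 0.459 = 129.79 m.
ψ₂ = H − z₂ − v₂²/2g = 129.79 − 107.97 − 5.492 = 16.33 m.
P₂ = ρgψ₂ = 1000 × 9.81 × 16.33 ≈ 160 kPa.

P₂ ≈ 160 kPa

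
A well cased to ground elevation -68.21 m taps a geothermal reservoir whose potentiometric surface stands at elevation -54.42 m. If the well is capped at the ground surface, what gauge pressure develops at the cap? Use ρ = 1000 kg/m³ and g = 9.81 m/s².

Head above the cap: Δh = -54.42 − (-68.21) = 13.79 m.
P = ρgΔh = 1000 × 9.81 × 13.79 = 135280 Pa ≈ 135 kPa.

P ≈ 135 kPa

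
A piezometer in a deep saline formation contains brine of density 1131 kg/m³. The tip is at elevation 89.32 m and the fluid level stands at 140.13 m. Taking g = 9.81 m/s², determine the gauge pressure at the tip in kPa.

Pressure head ψ = h − z = 140.13 − 89.32 = 50.81 m.
P = ρgψ = 1131 × 9.81 × 50.81 = 563743 Pa ≈ 564 kPa.

P ≈ 564 kPa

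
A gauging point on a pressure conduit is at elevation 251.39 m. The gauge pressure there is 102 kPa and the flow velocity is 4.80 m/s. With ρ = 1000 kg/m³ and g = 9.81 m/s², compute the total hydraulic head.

h ≈ 262.96 m

Pressure head ψ = P/(ρg) = 102×1000 / (1000 × 9.81) = 10.40 m.
Velocity head = v²/(2g) = 4.80² / (2 × 9.81) = 1.174 m.
h = z + ψ + v²/(2g) = 251.39 + 10.40 + 1.174 = 262.96 m.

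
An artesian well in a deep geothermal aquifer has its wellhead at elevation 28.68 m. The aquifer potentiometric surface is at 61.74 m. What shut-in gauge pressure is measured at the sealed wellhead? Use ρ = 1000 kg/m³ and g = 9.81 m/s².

Head above the cap: Δh = 61.74 − 28.68 = 33.06 m.
P = ρgΔh = 1000 × 9.81 × 33.06 = 324319 Pa ≈ 324 kPa.

P ≈ 324 kPa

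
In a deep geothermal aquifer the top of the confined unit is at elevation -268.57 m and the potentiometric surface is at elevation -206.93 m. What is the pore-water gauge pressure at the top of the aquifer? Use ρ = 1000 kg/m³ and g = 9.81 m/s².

P ≈ 605 kPa

Pressure head at the aquifer top: ψ = h − z = -206.93 − (-268.57) = 61.64 m.
P = ρgψ = 1000 × 9.81 × 61.64 = 604688 Pa ≈ 605 kPa.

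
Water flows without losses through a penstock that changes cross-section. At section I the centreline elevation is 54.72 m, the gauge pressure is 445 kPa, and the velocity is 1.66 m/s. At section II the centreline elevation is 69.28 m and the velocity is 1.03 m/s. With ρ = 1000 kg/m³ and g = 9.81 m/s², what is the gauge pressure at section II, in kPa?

Pressure head at I: ψ₁ = P₁/(ρg) = 445×1000 / (1000 × 9.81) = 45.36 m.
Velocity heads: v₁²/2g = 1.66²/19.62 = 0.140 m; v₂²/2g = 1.03²/19.62 = 0.054 m.
Total head H = z₁ + ψ₁ + v₁²/2g = 54.72 + 45.36 + 0.140 = 100.22 m.
ψ₂ = H − z₂ − v₂²/2g = 100.22 − 69.28 − 0.054 = 30.89 m.
P₂ = ρgψ₂ = 1000 × 9.81 × 30.89 ≈ 303 kPa.

P₂ ≈ 303 kPa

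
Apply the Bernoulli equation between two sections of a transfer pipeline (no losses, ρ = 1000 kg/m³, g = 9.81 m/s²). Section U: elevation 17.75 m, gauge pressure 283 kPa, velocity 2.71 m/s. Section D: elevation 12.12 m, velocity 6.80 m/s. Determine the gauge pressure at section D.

P₂ ≈ 319 kPa

Pressure head at U: ψ₁ = P₁/(ρg) = 283×1000 / (1000 × 9.81) = 28.85 m.
Velocity heads: v₁²/2g = 2.71²/19.62 = 0.374 m; v₂²/2g = 6.80²/19.62 = 2.357 m.
Total head H = z₁ + ψ₁ + v₁²/2g = 17.75 + 28.85 + 0.374 = 46.97 m.
ψ₂ = H − z₂ − v₂²/2g = 46.97 − 12.12 − 2.357 = 32.49 m.
P₂ = ρgψ₂ = 1000 × 9.81 × 32.49 ≈ 319 kPa.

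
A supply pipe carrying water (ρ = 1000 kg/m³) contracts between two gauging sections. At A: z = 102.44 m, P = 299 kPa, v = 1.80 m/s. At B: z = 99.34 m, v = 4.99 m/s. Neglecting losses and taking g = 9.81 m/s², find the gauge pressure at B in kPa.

P₂ ≈ 319 kPa

Pressure head at A: ψ₁ = P₁/(ρg) = 299×1000 / (1000 × 9.81) = 30.48 m.
Velocity heads: v₁²/2g = 1.80²/19.62 = 0.165 m; v₂²/2g = 4.99²/19.62 = 1.269 m.
Total head H = z₁ + ψ₁ + v₁²/2g = 102.44 + 30.48 + 0.165 = 133.08 m.
ψ₂ = H − z₂ − v₂²/2g = 133.08 − 99.34 − 1.269 = 32.47 m.
P₂ = ρgψ₂ = 1000 × 9.81 × 32.47 ≈ 319 kPa.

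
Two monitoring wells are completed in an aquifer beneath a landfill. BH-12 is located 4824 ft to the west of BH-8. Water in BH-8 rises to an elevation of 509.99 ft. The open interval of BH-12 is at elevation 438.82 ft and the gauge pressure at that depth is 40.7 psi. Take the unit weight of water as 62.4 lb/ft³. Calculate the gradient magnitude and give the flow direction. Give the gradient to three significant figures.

Total head at BH-8: h = 509.99 ft (water level in the piezometer is the total head).
Pressure head at BH-12: ψ = 144·P/γ = 144 × 40.7 / 62.4 = 93.92 ft.
Total head at BH-12: h = z + ψ = 438.82 + 93.92 = 532.74 ft.
Head difference: h(BH-8) − h(BH-12) = 509.99 − 532.74 = -22.75 ft.
Hydraulic gradient: i = |Δh| / L = 22.75 / 4824 = 0.00472.
Flow is from higher to lower head: from BH-12 toward BH-8, i.e. toward the east.

i ≈ 0.00472; groundwater flows toward the east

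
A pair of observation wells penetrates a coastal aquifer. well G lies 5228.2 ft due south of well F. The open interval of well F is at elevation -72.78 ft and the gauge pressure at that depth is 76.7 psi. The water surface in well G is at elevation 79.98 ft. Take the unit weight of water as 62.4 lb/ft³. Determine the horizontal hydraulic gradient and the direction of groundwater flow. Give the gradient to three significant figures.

Pressure head at well F: ψ = 144·P/γ = 144 × 76.7 / 62.4 = 177.00 ft.
Total head at well F: h = z + ψ = -72.78 + 177.00 = 104.22 ft.
Total head at well G: h = 79.98 ft (water level in the piezometer is the total head).
Head difference: h(well F) − h(well G) = 104.22 − 79.98 = 24.24 ft.
Hydraulic gradient: i = |Δh| / L = 24.24 / 5228.2 = 0.00464.
Flow is from higher to lower head: from well F toward well G, i.e. toward the south.

i ≈ 0.00464; groundwater flows toward the south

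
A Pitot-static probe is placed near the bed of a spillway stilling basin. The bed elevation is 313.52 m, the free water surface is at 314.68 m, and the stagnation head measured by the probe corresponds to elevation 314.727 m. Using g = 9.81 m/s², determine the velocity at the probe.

v ≈ 0.960 m/s

Near the bed, under hydrostatic conditions, the piezometric head (z + ψ) equals the free-surface elevation, 314.68 m.
Velocity head = total − piezometric = 314.727 − 314.68 = 0.047 m.
v = √(2g·h_v) = √(2 × 9.81 × 0.047) = 0.960 m/s.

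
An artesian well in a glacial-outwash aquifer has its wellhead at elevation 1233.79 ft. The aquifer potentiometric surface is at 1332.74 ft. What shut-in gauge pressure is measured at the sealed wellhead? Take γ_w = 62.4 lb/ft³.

Head above the cap: Δh = 1332.74 − 1233.79 = 98.95 ft.
P = γΔh/144 = 62.4 × 98.95 / 144 = 42.9 psi.

P ≈ 42.9 psi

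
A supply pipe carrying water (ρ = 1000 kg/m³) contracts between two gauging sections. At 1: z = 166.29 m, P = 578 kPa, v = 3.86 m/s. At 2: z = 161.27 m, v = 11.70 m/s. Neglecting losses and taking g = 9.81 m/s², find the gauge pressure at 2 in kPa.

P₂ ≈ 566 kPa

Pressure head at 1: ψ₁ = P₁/(ρg) = 578×1000 / (1000 × 9.81) = 58.92 m.
Velocity heads: v₁²/2g = 3.86²/19.62 = 0.759 m; v₂²/2g = 11.70²/19.62 = 6.977 m.
Total head H = z₁ + ψ₁ + v₁²/2g = 166.29 + 58.92 + 0.759 = 225.97 m.
ψ₂ = H − z₂ − v₂²/2g = 225.97 − 161.27 − 6.977 = 57.72 m.
P₂ = ρgψ₂ = 1000 × 9.81 × 57.72 ≈ 566 kPa.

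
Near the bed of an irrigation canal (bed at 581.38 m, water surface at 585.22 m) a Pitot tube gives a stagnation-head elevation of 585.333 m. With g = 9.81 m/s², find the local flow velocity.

v ≈ 1.49 m/s

Near the bed, under hydrostatic conditions, the piezometric head (z + ψ) equals the free-surface elevation, 585.22 m.
Velocity head = total − piezometric = 585.333 − 585.22 = 0.113 m.
v = √(2g·h_v) = √(2 × 9.81 × 0.113) = 1.49 m/s.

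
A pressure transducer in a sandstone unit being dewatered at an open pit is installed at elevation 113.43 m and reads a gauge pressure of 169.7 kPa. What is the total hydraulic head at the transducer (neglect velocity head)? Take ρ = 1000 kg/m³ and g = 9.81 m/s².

ψ = P/(ρg) = 169.7×1000 / (1000 × 9.81) = 17.30 m.
h = z + ψ = 113.43 + 17.30 = 130.73 m.

h ≈ 130.73 m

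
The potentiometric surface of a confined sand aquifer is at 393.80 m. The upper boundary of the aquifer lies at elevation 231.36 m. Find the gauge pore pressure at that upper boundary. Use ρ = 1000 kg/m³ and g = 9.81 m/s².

Pressure head at the aquifer top: ψ = h − z = 393.80 − 231.36 = 162.44 m.
P = ρgψ = 1000 × 9.81 × 162.44 = 1593536 Pa ≈ 1590 kPa.

P ≈ 1590 kPa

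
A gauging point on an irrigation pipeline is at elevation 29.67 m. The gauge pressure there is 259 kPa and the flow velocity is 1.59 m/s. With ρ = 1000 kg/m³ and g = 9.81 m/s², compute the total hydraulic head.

Pressure head ψ = P/(ρg) = 259×1000 / (1000 × 9.81) = 26.40 m.
Velocity head = v²/(2g) = 1.59² / (2 × 9.81) = 0.129 m.
h = z + ψ + v²/(2g) = 29.67 + 26.40 + 0.129 = 56.20 m.

h ≈ 56.20 m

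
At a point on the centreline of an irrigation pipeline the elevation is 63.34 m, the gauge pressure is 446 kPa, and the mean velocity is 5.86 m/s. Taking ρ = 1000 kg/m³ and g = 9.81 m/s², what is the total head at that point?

Pressure head ψ = P/(ρg) = 446×1000 / (1000 × 9.81) = 45.46 m.
Velocity head = v²/(2g) = 5.86² / (2 × 9.81) = 1.750 m.
h = z + ψ + v²/(2g) = 63.34 + 45.46 + 1.750 = 110.55 m.

h ≈ 110.55 m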